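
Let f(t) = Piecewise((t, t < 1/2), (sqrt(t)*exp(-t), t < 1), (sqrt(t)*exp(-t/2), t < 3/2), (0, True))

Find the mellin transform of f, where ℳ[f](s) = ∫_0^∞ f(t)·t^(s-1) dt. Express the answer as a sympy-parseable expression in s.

2**(-s - 3/2)*(2**(s + 3/2)*(s + 1)*uppergamma(s + 1/2, 1/2) - 2**(s + 3/2)*(s + 1)*uppergamma(s + 1/2, 1) + 2**(2*s + 2)*(s + 1)*uppergamma(s + 1/2, 1/2) - 2**(2*s + 2)*(s + 1)*uppergamma(s + 1/2, 3/4) + sqrt(2))/(s + 1)
  Re(s) > -1

invert the shared t-power to get sqrt(t) on [0, 1/2); exp(-t) on [1/2, 1); exp(-t/2) on [1, 3/2)
the 3 pieces separated at 1/2, 1 each add one integral
on [0, 1/2) integrate f = t against the kernel
piece [1/2, 1): integrate sqrt(t)*exp(-t) against the kernel
between 1 and 3/2 the integrand is sqrt(t)*exp(-t/2)·t^(s-1)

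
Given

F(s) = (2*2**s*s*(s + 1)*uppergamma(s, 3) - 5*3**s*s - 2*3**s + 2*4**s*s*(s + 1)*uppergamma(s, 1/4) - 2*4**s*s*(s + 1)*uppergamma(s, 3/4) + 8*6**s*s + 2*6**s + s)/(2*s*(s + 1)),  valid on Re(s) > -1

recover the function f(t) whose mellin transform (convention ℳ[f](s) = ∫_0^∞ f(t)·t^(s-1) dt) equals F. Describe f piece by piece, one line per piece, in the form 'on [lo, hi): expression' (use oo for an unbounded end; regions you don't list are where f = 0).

peel off the common scale on t: t on [0, 1/2); exp(-t/2) on [1/2, 3/2); t + 1 on [3/2, 3); …
f breaks at 1, 3, 6 into 4 integrals to sum
for t in [0, 1): the term is ∫ t/2·t^(s-1)
∫ over [1, 3) of exp(-t/4)·t^(s-1) joins the sum
segment 3 to 6 holds (t/2 + 1); add its integral
segment 6 to ∞ holds exp(-t/2); add its integral

on [0, 1): t/2
on [1, 3): exp(-t/4)
on [3, 6): t/2 + 1
on [6, oo): exp(-t/2)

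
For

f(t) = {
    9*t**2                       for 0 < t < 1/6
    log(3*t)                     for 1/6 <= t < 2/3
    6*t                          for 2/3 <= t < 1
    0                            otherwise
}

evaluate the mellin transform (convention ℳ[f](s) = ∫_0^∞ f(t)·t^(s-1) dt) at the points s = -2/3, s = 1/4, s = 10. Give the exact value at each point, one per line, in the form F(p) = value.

F(-2/3) = -57*18**(1/3)/8 - log(2**(3*18**(1/3)/4 + 3*6**(2/3)/2)) + 39*6**(2/3)/16 + 18
F(1/4) = 6**(3/4)*(-864*sqrt(2) + log(2**(180 + 180*sqrt(2))) + 216*6**(1/4) + 725)/270
F(10) = 1048577*log(2)/604661760 + 17207395631/31926140928

peel off the common scale on t: 4*t**2 on [0, 1/4); log(2*t) on [1/4, 1); 4*t on [1, 3/2)
back out the common scale on t: t**2 on [0, 1/2); log(t) on [1/2, 2); 2*t on [2, 3)
the 3 pieces separated at 1/6, 2/3 each add one integral
between 0 and 1/6 the integrand is 9*t**2·t^(s-1)
segment 1/6 to 2/3 holds log(3*t); add its integral
the [2/3, 1) slice contributes ∫ 6*t·t^(s-1) dt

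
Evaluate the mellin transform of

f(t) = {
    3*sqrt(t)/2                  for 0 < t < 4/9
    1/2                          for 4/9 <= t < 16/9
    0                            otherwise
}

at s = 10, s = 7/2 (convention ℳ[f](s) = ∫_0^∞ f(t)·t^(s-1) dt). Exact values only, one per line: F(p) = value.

undo the power substitution: 3*t/2 on [0, 2/3); 1/2 on [2/3, 4/3)
peel off the common scale on t: t on [0, 1); 1/2 on [1, 2)
split f at 4/9: ℳ[f](s) collects 2 kernel integrals
piece [0, 4/9): integrate 3*sqrt(t)/2 against the kernel
over [4/9, 16/9), the kernel integral of 1/2 enters the sum

F(10) = 1154488205312/73222472421
F(7/2) = 16480/15309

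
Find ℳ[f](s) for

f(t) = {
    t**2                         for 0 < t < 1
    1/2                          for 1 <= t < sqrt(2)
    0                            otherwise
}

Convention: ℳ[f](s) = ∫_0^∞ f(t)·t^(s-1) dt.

back out the power substitution: t on [0, 1); 1/2 on [1, 2)
integrate the 2 segments split at 1, then add the results
on [0, 1): add ∫ t**2·t^(s-1) dt
on [1, sqrt(2)) integrate f = 1/2 against the kernel

(2**(s/2)*(s + 2) + s - 2)/(2*s*(s + 2))
  Re(s) > -2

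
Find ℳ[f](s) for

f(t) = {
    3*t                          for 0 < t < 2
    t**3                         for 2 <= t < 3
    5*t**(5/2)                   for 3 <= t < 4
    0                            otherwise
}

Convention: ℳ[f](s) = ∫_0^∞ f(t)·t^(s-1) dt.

(320*2**(2*s)*(s + 1)*(s + 3) - 8*2**s*(s + 1)*(2*s + 5) + 6*2**s*(s + 3)*(2*s + 5) + 27*3**s*(s + 1)*(2*s + 5) - 90*3**(s + 1/2)*(s + 1)*(s + 3))/((s + 1)*(s + 3)*(2*s + 5))
  Re(s) > -1

slice at 2, 3, transform all 3 pieces, and sum them
∫ over [0, 2) of 3*t·t^(s-1) joins the sum
on [2, 3) integrate f = t**3 against the kernel
segment [3, 4) carries 5*t**(5/2); integrate it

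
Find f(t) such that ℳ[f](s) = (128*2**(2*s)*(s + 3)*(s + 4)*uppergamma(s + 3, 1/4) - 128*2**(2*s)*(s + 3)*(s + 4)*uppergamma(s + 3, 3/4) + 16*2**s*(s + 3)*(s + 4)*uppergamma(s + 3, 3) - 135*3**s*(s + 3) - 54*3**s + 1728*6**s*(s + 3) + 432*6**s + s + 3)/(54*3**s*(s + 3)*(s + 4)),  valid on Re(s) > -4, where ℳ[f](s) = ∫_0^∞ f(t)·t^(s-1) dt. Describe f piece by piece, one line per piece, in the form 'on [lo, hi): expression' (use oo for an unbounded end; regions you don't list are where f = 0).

invert the shared t-power to get 3*t**3/2 on [0, 1/3); t**2*exp(-3*t/4) on [1/3, 1); t**2*(3*t/2 + 1) on [1, 2); …
peel off the shared t-power: 3*t/2 on [0, 1/3); exp(-3*t/4) on [1/3, 1); 3*t/2 + 1 on [1, 2); …
the common scale on t comes off first: t on [0, 1/2); exp(-t/2) on [1/2, 3/2); t + 1 on [3/2, 3); …
f breaks at 1/3, 1, 2 into 4 integrals to sum
over [0, 1/3), the kernel integral of 3*t**4/2 enters the sum
for t in [1/3, 1): the term is ∫ t**3*exp(-3*t/4)·t^(s-1)
∫ t**3*(3*t/2 + 1)·t^(s-1) over [1, 2)
on [2, ∞) integrate f = t**3*exp(-3*t/2) against the kernel

on [0, 1/3): 3*t**4/2
on [1/3, 1): t**3*exp(-3*t/4)
on [1, 2): t**3*(3*t/2 + 1)
on [2, oo): t**3*exp(-3*t/2)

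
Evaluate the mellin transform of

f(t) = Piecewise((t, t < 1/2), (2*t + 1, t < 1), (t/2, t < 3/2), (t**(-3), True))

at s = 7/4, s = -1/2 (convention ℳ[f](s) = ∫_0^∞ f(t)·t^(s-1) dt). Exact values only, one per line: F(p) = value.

F(7/4) = 2**(1/4)*(-2610 + 5299*3**(3/4) + 7740*2**(3/4))/13860
F(-1/2) = 1 + 599*sqrt(6)/1134 + sqrt(2)

f breaks at 1/2, 1, 3/2 into 4 integrals to sum
for t in [0, 1/2): the term is ∫ t·t^(s-1)
on [1/2, 1) integrate f = (2*t + 1) against the kernel
between 1 and 3/2 the integrand is t/2·t^(s-1)
between 3/2 and ∞ the integrand is t**(-3)·t^(s-1)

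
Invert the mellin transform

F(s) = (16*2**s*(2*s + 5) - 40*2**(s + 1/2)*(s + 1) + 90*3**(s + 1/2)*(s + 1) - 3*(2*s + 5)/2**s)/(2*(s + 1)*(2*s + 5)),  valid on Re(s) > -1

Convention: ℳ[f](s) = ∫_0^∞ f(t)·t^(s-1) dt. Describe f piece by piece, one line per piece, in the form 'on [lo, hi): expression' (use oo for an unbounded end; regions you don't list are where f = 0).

on [0, 1/2): t
on [1/2, 2): 4*t
on [2, 3): 5*t**(5/2)/2

treat the 3 regions marked off by 1/2, 2 separately and sum
segment [0, 1/2) carries t; integrate it
between 1/2 and 2 the integrand is 4*t·t^(s-1)
for t in [2, 3): the term is ∫ 5*t**(5/2)/2·t^(s-1)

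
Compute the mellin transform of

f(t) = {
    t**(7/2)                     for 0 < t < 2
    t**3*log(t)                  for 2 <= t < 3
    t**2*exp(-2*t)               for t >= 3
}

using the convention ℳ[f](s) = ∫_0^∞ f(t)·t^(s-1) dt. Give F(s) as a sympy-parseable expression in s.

the shared t-power comes off first: t**(3/2) on [0, 2); t*log(t) on [2, 3); exp(-2*t) on [3, ∞)
breakpoints 2, 3: one integral from each of the 3 segments
segment [0, 2) carries t**(7/2); integrate it
between 2 and 3 the integrand is t**3*log(t)·t^(s-1)
∫ t**2*exp(-2*t)·t^(s-1) over [3, ∞)

6**(-s - 2)*(-2*12**(s + 2)*(s + 2)*(2*s + 7)*log(2) - 2*12**(s + 2)*(2*s + 7)*log(2) + 2*12**(s + 2)*(2*s + 7) + 4*12**(s + 2)*sqrt(2)*(2*s + (s + 2)**2 + 5) + 3*18**(s + 2)*(s + 2)*(2*s + 7)*log(3) - 3*18**(s + 2)*(2*s + 7) + 3*18**(s + 2)*(2*s + 7)*log(3) + 3**(s + 2)*(2*s + 7)*(2*s + (s + 2)**2 + 5)*uppergamma(s + 2, 6))/((2*s + 7)*(2*s + (s + 2)**2 + 5))
  Re(s) > -7/2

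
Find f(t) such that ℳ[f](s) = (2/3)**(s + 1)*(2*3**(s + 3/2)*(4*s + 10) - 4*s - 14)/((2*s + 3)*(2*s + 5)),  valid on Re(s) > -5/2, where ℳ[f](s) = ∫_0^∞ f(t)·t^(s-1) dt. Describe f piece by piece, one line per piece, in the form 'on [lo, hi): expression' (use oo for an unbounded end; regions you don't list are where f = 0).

on [0, 2/3): 3*sqrt(6)*t**(5/2)/4
on [2/3, 2): sqrt(6)*t**(3/2)

remove the shared t-power first: 3*sqrt(6)*t**(3/2)/4 on [0, 2/3); sqrt(6)*sqrt(t) on [2/3, 2)
strip the common scale on t: t**(3/2) on [0, 1); 2*sqrt(t) on [1, 3)
integrate the 2 segments split at 2/3, then add the results
segment [0, 2/3) carries 3*sqrt(6)*t**(5/2)/4; integrate it
segment 2/3 to 2 holds sqrt(6)*t**(3/2); add its integral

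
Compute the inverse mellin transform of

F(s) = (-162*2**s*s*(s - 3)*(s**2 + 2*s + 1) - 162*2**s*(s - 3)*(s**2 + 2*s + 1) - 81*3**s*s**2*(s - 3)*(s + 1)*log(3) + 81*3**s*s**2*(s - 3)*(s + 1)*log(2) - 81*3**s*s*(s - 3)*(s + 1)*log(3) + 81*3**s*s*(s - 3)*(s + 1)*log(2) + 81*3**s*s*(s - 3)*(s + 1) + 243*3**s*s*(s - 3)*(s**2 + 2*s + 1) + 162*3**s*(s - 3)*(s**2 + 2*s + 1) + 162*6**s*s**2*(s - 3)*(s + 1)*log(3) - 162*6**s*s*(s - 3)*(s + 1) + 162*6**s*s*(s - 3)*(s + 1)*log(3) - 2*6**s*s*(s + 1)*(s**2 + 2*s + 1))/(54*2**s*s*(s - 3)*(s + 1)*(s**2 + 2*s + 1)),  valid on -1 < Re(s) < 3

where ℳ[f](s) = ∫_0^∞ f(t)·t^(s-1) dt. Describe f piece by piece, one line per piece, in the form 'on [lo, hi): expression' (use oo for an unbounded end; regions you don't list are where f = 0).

breakpoints 1, 3/2, 3: one integral from each of the 4 segments
between 0 and 1 the integrand is t·t^(s-1)
on [1, 3/2) integrate f = (t + 3) against the kernel
piece [3/2, 3): integrate t*log(t) against the kernel
the [3, ∞) slice contributes ∫ t**(-3)·t^(s-1) dt

on [0, 1): t
on [1, 3/2): t + 3
on [3/2, 3): t*log(t)
on [3, oo): t**(-3)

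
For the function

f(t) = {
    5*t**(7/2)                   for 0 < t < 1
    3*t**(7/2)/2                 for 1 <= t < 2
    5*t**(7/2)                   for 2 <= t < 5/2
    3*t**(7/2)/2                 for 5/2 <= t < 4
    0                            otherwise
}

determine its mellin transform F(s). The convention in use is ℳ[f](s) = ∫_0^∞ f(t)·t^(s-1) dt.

(-7*2**(s + 7/2) + 3*4**(s + 7/2) + 7*(5/2)**(s + 7/2) + 7)/(2*s + 7)
  Re(s) > -7/2

along the cuts 1, 2, 5/2, ℳ[f](s) splits into 4 integrals
on [0, 1): add ∫ 5*t**(7/2)·t^(s-1) dt
on [1, 2): add ∫ 3*t**(7/2)/2·t^(s-1) dt
∫ over [2, 5/2) of 5*t**(7/2)·t^(s-1) joins the sum
∫ 3*t**(7/2)/2·t^(s-1) over [5/2, 4)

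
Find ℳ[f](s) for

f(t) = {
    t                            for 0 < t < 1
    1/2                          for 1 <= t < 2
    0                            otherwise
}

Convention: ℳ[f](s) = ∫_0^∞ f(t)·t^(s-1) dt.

along the cuts 1, ℳ[f](s) splits into 2 integrals
on [0, 1): add ∫ t·t^(s-1) dt
piece [1, 2): integrate 1/2 against the kernel

(2**s*(s + 1) + s - 1)/(2*s*(s + 1))
  Re(s) > -1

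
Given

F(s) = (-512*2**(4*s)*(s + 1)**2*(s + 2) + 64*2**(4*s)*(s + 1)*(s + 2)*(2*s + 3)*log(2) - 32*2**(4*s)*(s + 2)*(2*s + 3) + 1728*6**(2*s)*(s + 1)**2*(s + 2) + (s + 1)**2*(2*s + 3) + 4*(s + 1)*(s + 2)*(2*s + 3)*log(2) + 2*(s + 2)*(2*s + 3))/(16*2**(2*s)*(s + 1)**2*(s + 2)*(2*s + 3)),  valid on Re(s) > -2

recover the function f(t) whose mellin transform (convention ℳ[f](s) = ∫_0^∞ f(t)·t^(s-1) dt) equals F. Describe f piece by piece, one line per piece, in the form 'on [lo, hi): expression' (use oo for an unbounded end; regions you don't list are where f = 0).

on [0, 1/4): t**2
on [1/4, 4): t*log(sqrt(t))
on [4, 9): 2*t**(3/2)

undo the shared t-power: t**(3/2) on [0, 1/4); sqrt(t)*log(sqrt(t)) on [1/4, 4); 2*t on [4, 9)
back out the shared t-power: t on [0, 1/4); log(sqrt(t)) on [1/4, 4); 2*sqrt(t) on [4, 9)
back out the power substitution: t**2 on [0, 1/2); log(t) on [1/2, 2); 2*t on [2, 3)
breakpoints 1/4, 4: one integral from each of the 3 segments
[0, 1/4) adds the kernel integral of t**2
over [1/4, 4), the kernel integral of t*log(sqrt(t)) enters the sum
∫ 2*t**(3/2)·t^(s-1) over [4, 9)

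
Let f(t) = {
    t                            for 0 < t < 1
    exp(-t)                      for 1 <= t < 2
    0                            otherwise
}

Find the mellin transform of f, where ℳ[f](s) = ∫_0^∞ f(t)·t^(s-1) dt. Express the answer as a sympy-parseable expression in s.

((s + 1)*uppergamma(s, 1) - (s + 1)*uppergamma(s, 2) + 1)/(s + 1)
  Re(s) > -1

along the cuts 1, ℳ[f](s) splits into 2 integrals
over [0, 1), the kernel integral of t enters the sum
over [1, 2), the kernel integral of exp(-t) enters the sum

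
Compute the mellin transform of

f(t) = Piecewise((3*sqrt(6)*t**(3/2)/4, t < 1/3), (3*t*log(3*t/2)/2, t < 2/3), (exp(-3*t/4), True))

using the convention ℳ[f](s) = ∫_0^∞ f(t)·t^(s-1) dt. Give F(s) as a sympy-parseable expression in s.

back out the common scale on t: t**(3/2) on [0, 1/2); t*log(t) on [1/2, 1); exp(-t/2) on [1, ∞)
slice at 1/3, 2/3, transform all 3 pieces, and sum them
segment [0, 1/3) carries 3*sqrt(6)*t**(3/2)/4; integrate it
segment [1/3, 2/3) carries 3*t*log(3*t/2)/2; integrate it
the [2/3, ∞) slice contributes ∫ exp(-3*t/4)·t^(s-1) dt

(2*2**(2*s)*(2*s + 3)*(s**2 + 2*s + 1)*uppergamma(s, 1/2) - 2*2**s*(2*s + 3) + s*(2*s + 3)*log(2) + 2*s + (2*s + 3)*log(2) + sqrt(2)*(s**2 + 2*s + 1) + 3)/(2*3**s*(2*s + 3)*(s**2 + 2*s + 1))
  Re(s) > -3/2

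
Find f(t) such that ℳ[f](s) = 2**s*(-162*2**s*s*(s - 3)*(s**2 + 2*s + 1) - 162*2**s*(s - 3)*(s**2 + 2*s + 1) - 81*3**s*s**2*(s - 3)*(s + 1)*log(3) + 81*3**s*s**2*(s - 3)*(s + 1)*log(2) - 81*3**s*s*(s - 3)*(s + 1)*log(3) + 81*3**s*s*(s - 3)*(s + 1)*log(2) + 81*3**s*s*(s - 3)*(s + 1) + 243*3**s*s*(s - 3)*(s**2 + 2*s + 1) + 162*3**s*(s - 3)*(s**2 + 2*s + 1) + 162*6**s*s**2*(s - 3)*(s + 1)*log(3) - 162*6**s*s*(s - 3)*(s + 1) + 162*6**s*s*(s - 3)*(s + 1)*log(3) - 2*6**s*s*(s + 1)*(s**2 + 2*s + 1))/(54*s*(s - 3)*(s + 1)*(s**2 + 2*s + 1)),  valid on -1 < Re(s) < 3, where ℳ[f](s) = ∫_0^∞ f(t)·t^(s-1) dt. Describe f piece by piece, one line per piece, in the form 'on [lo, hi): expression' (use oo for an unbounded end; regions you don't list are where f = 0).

on [0, 4): t/4
on [4, 6): t/4 + 3
on [6, 12): t*log(t/4)/4
on [12, oo): 64/t**3

peel off the common scale on t: t/2 on [0, 2); t/2 + 3 on [2, 3); t*log(t/2)/2 on [3, 6); …
back out the common scale on t: t on [0, 1); t + 3 on [1, 3/2); t*log(t) on [3/2, 3); …
along the cuts 4, 6, 12, ℳ[f](s) splits into 4 integrals
∫ over [0, 4) of t/4·t^(s-1) joins the sum
segment [4, 6) carries (t/4 + 3); integrate it
∫ over [6, 12) of t*log(t/4)/4·t^(s-1) joins the sum
segment 12 to ∞ holds 64/t**3; add its integral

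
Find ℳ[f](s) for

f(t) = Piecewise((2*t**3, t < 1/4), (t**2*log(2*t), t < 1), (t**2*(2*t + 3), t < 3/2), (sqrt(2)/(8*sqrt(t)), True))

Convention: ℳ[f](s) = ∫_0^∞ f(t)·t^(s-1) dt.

remove the shared t-power first: 2*t on [0, 1/4); log(2*t) on [1/4, 1); 2*t + 3 on [1, 3/2); …
reversing the common scale on t: t on [0, 1/2); log(t) on [1/2, 2); t + 3 on [2, 3); …
summing 4 kernel integrals split by 1/4, 1, 3/2 yields ℳ[f](s)
segment [0, 1/4) carries 2*t**3; integrate it
piece [1/4, 1): integrate t**2*log(2*t) against the kernel
∫ over [1, 3/2) of t**2*(2*t + 3)·t^(s-1) joins the sum
∫ sqrt(2)/(8*sqrt(t))·t^(s-1) over [3/2, ∞)

(480*2**(2*s)*(1 - 2*s)*(s + 2)**2 + 96*2**(2*s)*(s + 2)*(s + 3)*(2*s - 1)*log(2) - 288*2**(2*s)*(s + 2)*(2*s - 1) - 96*2**(2*s)*(s + 3)*(2*s - 1) - 16*sqrt(3)*6**s*(s + 2)**2*(s + 3) + 1296*6**s*(s + 2)**2*(2*s - 1) + 648*6**s*(s + 2)*(2*s - 1) + 3*(s + 2)**2*(2*s - 1) + 6*(s + 2)*(s + 3)*(2*s - 1)*log(2) + 6*(s + 3)*(2*s - 1))/(96*2**(2*s)*(s + 2)**2*(s + 3)*(2*s - 1))
  -3 < Re(s) < 1/2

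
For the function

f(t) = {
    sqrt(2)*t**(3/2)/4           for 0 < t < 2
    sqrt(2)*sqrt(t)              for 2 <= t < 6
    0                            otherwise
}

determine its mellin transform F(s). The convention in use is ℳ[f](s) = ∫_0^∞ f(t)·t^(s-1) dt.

2**s*(4*sqrt(3)*3**s*(2*s + 3) - 4*s - 10)/((2*s + 1)*(2*s + 3))
  Re(s) > -3/2

strip the common scale on t: t**(3/2) on [0, 1); 2*sqrt(t) on [1, 3)
linearity at 2 turns ℳ[f](s) into 2 summed integrals
∫ sqrt(2)*t**(3/2)/4·t^(s-1) over [0, 2)
between 2 and 6 the integrand is sqrt(2)*sqrt(t)·t^(s-1)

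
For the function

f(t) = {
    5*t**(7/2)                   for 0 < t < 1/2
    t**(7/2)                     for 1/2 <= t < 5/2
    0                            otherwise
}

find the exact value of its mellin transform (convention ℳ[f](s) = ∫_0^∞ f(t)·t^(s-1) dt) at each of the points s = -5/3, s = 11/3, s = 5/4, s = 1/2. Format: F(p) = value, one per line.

F(-5/3) = 3*2**(1/6)*(4 + 5*5**(5/6))/22
F(11/3) = 3*2**(5/6)*(4 + 78125*5**(1/6))/5504
F(5/4) = 2**(1/4)*(4 + 625*5**(3/4))/152
F(1/2) = 629/64

integrate the 2 segments split at 1/2, then add the results
∫ over [0, 1/2) of 5*t**(7/2)·t^(s-1) joins the sum
piece [1/2, 5/2): integrate t**(7/2) against the kernel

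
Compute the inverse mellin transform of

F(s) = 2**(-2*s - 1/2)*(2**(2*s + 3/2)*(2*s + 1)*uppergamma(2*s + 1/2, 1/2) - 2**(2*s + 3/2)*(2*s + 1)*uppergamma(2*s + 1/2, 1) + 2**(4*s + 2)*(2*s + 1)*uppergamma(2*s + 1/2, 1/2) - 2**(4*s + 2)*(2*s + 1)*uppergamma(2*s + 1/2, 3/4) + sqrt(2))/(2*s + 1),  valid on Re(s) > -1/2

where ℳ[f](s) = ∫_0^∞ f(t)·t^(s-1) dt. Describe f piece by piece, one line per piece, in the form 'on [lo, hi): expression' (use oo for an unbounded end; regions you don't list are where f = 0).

remove the power substitution first: t on [0, 1/2); sqrt(t)*exp(-t) on [1/2, 1); sqrt(t)*exp(-t/2) on [1, 3/2)
back out the shared t-power: sqrt(t) on [0, 1/2); exp(-t) on [1/2, 1); exp(-t/2) on [1, 3/2)
the 3 pieces separated at 1/4, 1 each add one integral
[0, 1/4) adds the kernel integral of sqrt(t)
on [1/4, 1): add ∫ t**(1/4)*exp(-sqrt(t))·t^(s-1) dt
piece [1, 9/4): integrate t**(1/4)*exp(-sqrt(t)/2) against the kernel

on [0, 1/4): sqrt(t)
on [1/4, 1): t**(1/4)*exp(-sqrt(t))
on [1, 9/4): t**(1/4)*exp(-sqrt(t)/2)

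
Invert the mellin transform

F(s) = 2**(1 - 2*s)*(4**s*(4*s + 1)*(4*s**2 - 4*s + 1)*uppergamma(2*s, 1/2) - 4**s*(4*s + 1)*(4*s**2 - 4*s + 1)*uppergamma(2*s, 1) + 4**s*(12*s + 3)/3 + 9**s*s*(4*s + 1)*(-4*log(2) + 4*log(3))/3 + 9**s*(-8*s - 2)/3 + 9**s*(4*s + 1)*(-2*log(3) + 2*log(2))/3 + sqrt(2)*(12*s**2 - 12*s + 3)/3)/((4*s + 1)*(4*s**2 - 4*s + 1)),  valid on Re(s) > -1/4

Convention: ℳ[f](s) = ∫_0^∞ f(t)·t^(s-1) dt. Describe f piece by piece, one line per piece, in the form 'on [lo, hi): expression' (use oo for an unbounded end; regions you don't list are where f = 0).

on [0, 1/4): t**(1/4)
on [1/4, 1): exp(-sqrt(t))
on [1, 9/4): log(sqrt(t))/sqrt(t)

remove the power substitution first: sqrt(t) on [0, 1/2); exp(-t) on [1/2, 1); log(t)/t on [1, 3/2)
cuts at 1/4, 1: linearity sums the 3 kernel integrals
over [0, 1/4), the kernel integral of t**(1/4) enters the sum
segment [1/4, 1) carries exp(-sqrt(t)); integrate it
segment 1 to 9/4 holds log(sqrt(t))/sqrt(t); add its integral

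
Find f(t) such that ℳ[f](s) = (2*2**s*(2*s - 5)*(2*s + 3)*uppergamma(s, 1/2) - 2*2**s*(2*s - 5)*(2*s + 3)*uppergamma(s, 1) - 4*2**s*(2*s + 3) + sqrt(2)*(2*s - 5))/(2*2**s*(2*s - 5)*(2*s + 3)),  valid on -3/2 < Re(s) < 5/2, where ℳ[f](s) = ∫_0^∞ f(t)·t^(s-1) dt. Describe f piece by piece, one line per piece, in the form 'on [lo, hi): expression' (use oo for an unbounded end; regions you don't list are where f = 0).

on [0, 1/2): t**(3/2)
on [1/2, 1): exp(-t)
on [1, oo): t**(-5/2)

split f at 1/2, 1: ℳ[f](s) collects 3 kernel integrals
piece [0, 1/2): integrate t**(3/2) against the kernel
on [1/2, 1): add ∫ exp(-t)·t^(s-1) dt
[1, ∞) adds the kernel integral of t**(-5/2)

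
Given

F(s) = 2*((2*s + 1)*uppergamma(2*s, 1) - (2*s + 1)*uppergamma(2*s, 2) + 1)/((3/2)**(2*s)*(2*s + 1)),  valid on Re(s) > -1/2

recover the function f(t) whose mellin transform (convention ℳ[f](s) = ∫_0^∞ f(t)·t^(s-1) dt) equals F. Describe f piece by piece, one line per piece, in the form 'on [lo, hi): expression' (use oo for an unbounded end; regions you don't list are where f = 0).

on [0, 4/9): 3*sqrt(t)/2
on [4/9, 16/9): exp(-3*sqrt(t)/2)

strip the power substitution: 3*t/2 on [0, 2/3); exp(-3*t/2) on [2/3, 4/3)
undo the common scale on t: t on [0, 1); exp(-t) on [1, 2)
along the cuts 4/9, ℳ[f](s) splits into 2 integrals
segment [0, 4/9) carries 3*sqrt(t)/2; integrate it
∫ over [4/9, 16/9) of exp(-3*sqrt(t)/2)·t^(s-1) joins the sum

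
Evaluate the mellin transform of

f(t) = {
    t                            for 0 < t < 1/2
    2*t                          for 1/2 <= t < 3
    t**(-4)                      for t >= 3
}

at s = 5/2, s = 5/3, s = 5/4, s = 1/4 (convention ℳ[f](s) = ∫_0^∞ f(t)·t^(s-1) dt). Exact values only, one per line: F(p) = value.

summing 3 kernel integrals split by 1/2, 3 yields ℳ[f](s)
between 0 and 1/2 the integrand is t·t^(s-1)
on [1/2, 3): add ∫ 2*t·t^(s-1) dt
on [3, ∞) integrate f = t**(-4) against the kernel

F(5/2) = sqrt(2)*(-27 + 11720*sqrt(6))/1512
F(5/3) = 2**(1/3)*(-189 + 13640*6**(2/3))/4032
F(5/4) = 2**(3/4)*(-33 + 2380*6**(1/4))/594
F(1/4) = 2**(3/4)*(-243 + 2918*6**(1/4))/1215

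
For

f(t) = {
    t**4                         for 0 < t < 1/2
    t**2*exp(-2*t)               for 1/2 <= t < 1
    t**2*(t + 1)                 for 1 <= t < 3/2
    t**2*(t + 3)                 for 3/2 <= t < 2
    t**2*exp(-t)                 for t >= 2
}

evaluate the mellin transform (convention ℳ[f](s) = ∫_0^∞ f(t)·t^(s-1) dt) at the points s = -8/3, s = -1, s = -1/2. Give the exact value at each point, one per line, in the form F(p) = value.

F(-8/3) = 2**(2/3)*(-3*2**(1/3)/4 - uppergamma(-2/3, 2) + 2**(1/3)*uppergamma(-2/3, 2)/2 + uppergamma(-2/3, 1) + 3/16 + 3*2**(2/3)/8 + 3**(1/3))
F(-1) = (12 + 12*E + 85*exp(2))*exp(-2)/24
F(-1/2) = sqrt(2)*(210*E + 210*sqrt(2)*(-1 + sqrt(pi)*exp(2)*erfc(sqrt(2)) + 2*sqrt(2)) + (-840*sqrt(3) - 448*sqrt(2) - 105*sqrt(pi)*erfc(sqrt(2)) + 105*sqrt(pi)*erfc(1) + 4719)*exp(2))*exp(-2)/840

remove the shared t-power first: t**2 on [0, 1/2); exp(-2*t) on [1/2, 1); t + 1 on [1, 3/2); …
slice at 1/2, 1, 3/2, 2, transform all 5 pieces, and sum them
∫ t**4·t^(s-1) over [0, 1/2)
the [1/2, 1) slice contributes ∫ t**2*exp(-2*t)·t^(s-1) dt
piece [1, 3/2): integrate t**2*(t + 1) against the kernel
on [3/2, 2): add ∫ t**2*(t + 3)·t^(s-1) dt
between 2 and ∞ the integrand is t**2*exp(-t)·t^(s-1)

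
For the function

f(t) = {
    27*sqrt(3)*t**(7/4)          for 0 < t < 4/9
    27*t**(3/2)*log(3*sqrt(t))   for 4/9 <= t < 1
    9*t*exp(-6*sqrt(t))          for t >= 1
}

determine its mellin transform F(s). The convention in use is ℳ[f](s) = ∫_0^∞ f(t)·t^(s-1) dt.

2*6**(-2*s - 2)*(-2*12**(2*s + 2)*(2*s + 2)*(4*s + 7)*log(2) - 2*12**(2*s + 2)*(4*s + 7)*log(2) + 2*12**(2*s + 2)*(4*s + 7) + 4*12**(2*s + 2)*sqrt(2)*(4*s + (2*s + 2)**2 + 5) + 3*18**(2*s + 2)*(2*s + 2)*(4*s + 7)*log(3) - 3*18**(2*s + 2)*(4*s + 7) + 3*18**(2*s + 2)*(4*s + 7)*log(3) + 3**(2*s + 2)*(4*s + 7)*(4*s + (2*s + 2)**2 + 5)*uppergamma(2*s + 2, 6))/(3**(2*s)*(4*s + 7)*(4*s + (2*s + 2)**2 + 5))
  Re(s) > -7/4

reversing the power substitution: 27*sqrt(3)*t**(7/2) on [0, 2/3); 27*t**3*log(3*t) on [2/3, 1); 9*t**2*exp(-6*t) on [1, ∞)
strip the common scale on t: t**(7/2) on [0, 2); t**3*log(t) on [2, 3); t**2*exp(-2*t) on [3, ∞)
invert the shared t-power to get t**(3/2) on [0, 2); t*log(t) on [2, 3); exp(-2*t) on [3, ∞)
split f at 4/9, 1: ℳ[f](s) collects 3 kernel integrals
on [0, 4/9): add ∫ 27*sqrt(3)*t**(7/4)·t^(s-1) dt
[4/9, 1) adds the kernel integral of 27*t**(3/2)*log(3*sqrt(t))
for t in [1, ∞): the term is ∫ 9*t*exp(-6*sqrt(t))·t^(s-1)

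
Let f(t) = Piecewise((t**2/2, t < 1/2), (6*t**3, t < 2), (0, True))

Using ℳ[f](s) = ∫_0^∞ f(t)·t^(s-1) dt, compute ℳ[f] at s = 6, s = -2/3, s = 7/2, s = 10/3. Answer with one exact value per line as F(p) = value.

F(6) = 1398097/4096
F(-2/3) = 3*2**(1/3)*(768 - 17*2**(1/3))/224
F(7/2) = 540619*sqrt(2)/9152
F(10/3) = 3*2**(1/3)*(786432 - 77*2**(1/3))/38912

slice at 1/2, transform all 2 pieces, and sum them
segment 0 to 1/2 holds t**2/2; add its integral
on [1/2, 2) integrate f = 6*t**3 against the kernel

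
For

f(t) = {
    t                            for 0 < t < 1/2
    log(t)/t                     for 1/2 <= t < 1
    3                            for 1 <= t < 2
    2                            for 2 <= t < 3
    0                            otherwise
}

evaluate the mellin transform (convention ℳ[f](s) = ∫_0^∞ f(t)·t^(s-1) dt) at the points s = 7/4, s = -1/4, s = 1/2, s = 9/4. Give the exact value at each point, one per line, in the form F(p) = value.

F(7/4) = 2**(1/4)*(-2420*2**(3/4) + 924*log(2) + 1295 + 1584*sqrt(2) + 2376*6**(3/4))/1386
F(-1/4) = -8*3**(3/4)/3 - 2*2**(3/4) - 8*2**(1/4)*log(2)/5 + 146*2**(1/4)/75 + 284/25
F(1/2) = sqrt(2)*(-30*sqrt(2) - 12*log(2) + 12*sqrt(6) + 37)/6
F(9/4) = 2**(3/4)*(-11544*2**(1/4) + 2340*log(2) + 2097 + 10400*sqrt(2) + 46800*6**(1/4))/11700

decompose at 1/2, 1, 2; ℳ[f](s) sums the 4 pieces' integrals
on [0, 1/2) integrate f = t against the kernel
the [1/2, 1) slice contributes ∫ log(t)/t·t^(s-1) dt
the [1, 2) slice contributes ∫ 3·t^(s-1) dt
∫ 2·t^(s-1) over [2, 3)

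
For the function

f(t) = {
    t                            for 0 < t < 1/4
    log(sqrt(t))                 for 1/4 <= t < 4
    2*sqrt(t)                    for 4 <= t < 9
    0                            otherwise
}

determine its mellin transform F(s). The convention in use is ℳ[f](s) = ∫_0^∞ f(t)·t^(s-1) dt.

reversing the power substitution: t**2 on [0, 1/2); log(t) on [1/2, 2); 2*t on [2, 3)
integrate the 3 segments split at 1/4, 4, then add the results
for t in [0, 1/4): the term is ∫ t·t^(s-1)
segment [1/4, 4) carries log(sqrt(t)); integrate it
over [4, 9), the kernel integral of 2*sqrt(t) enters the sum

(-32*2**(4*s)*s**2*(s + 1) + 4*2**(4*s)*s*(s + 1)*(2*s + 1)*log(2) - 2*2**(4*s)*(s + 1)*(2*s + 1) + 48*6**(2*s)*s**2*(s + 1) + s**2*(2*s + 1) + 4*s*(s + 1)*(2*s + 1)*log(2) + 2*(s + 1)*(2*s + 1))/(4*2**(2*s)*s**2*(s + 1)*(2*s + 1))
  Re(s) > -1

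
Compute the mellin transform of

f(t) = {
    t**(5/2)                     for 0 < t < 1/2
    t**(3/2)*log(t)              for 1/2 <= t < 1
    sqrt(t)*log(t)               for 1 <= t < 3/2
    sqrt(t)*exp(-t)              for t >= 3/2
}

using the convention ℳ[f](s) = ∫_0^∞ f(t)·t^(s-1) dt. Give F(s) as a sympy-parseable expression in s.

2**(-s - 3/2)*(2**(s + 3/2)*(2*s + 1)**2*(2*s + 5)*(8*s + (2*s + 1)**2 + 8)*uppergamma(s + 1/2, 3/2) + 2**(s + 7/2)*(-2*s - 5)*(2*s + 1)**2 + 2**(s + 7/2)*(2*s + 5)*(8*s + (2*s + 1)**2 + 8) + 3**(s + 1/2)*(2*s + 1)*(2*s + 5)*(-4*log(2) + 4*log(3))*(8*s + (2*s + 1)**2 + 8) - 8*3**(s + 1/2)*(2*s + 5)*(8*s + (2*s + 1)**2 + 8) + (2*s + 1)**3*(2*s + 5)*log(4) + 4*(2*s + 1)**2*(2*s + 5)*log(2) + (2*s + 1)**2*(8*s + 20) + (2*s + 1)**2*(8*s + (2*s + 1)**2 + 8))/((2*s + 1)**2*(2*s + 5)*(8*s + (2*s + 1)**2 + 8))
  Re(s) > -5/2

the shared t-power comes off first: t**2 on [0, 1/2); t*log(t) on [1/2, 1); log(t) on [1, 3/2); …
split f at 1/2, 1, 3/2: ℳ[f](s) collects 4 kernel integrals
on [0, 1/2) integrate f = t**(5/2) against the kernel
over [1/2, 1), the kernel integral of t**(3/2)*log(t) enters the sum
for t in [1, 3/2): the term is ∫ sqrt(t)*log(t)·t^(s-1)
for t in [3/2, ∞): the term is ∫ sqrt(t)*exp(-t)·t^(s-1)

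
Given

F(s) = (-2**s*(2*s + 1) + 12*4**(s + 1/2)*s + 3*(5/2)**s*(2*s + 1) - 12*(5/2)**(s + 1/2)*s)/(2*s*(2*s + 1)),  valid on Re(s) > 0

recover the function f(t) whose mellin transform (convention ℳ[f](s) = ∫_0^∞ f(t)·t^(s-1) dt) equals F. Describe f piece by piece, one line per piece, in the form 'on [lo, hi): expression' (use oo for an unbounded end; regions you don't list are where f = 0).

summing 3 kernel integrals split by 2, 5/2 yields ℳ[f](s)
segment 0 to 2 holds 1; add its integral
piece [2, 5/2): integrate 3/2 against the kernel
for t in [5/2, 4): the term is ∫ 3*sqrt(t)·t^(s-1)

on [0, 2): 1
on [2, 5/2): 3/2
on [5/2, 4): 3*sqrt(t)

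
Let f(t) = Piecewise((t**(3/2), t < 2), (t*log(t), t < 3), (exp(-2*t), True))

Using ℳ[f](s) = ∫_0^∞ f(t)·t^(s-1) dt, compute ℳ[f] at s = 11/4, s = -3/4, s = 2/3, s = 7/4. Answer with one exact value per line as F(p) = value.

decompose at 2, 3; ℳ[f](s) sums the 3 pieces' integrals
on [0, 2): add ∫ t**(3/2)·t^(s-1) dt
∫ t*log(t)·t^(s-1) over [2, 3)
piece [3, ∞): integrate exp(-2*t) against the kernel

F(11/4) = -48*3**(3/4)/25 - 32*2**(3/4)*log(2)/15 + 2**(1/4)*uppergamma(11/4, 6)/8 + 128*2**(3/4)/225 + 64*2**(1/4)/17 + 36*3**(3/4)*log(3)/5
F(-3/4) = -16*3**(1/4) + 2**(3/4)*uppergamma(-3/4, 6) + 4*2**(3/4)/3 + log(3**(4*3**(1/4))/2**(4*2**(1/4))) + 16*2**(1/4)
F(2/3) = -27*3**(2/3)/25 - 6*2**(2/3)*log(2)/5 + 2**(1/3)*uppergamma(2/3, 6)/2 + 18*2**(2/3)/25 + 24*2**(1/6)/13 + 9*3**(2/3)*log(3)/5
F(7/4) = -144*3**(3/4)/121 - 16*2**(3/4)*log(2)/11 + 2**(1/4)*uppergamma(7/4, 6)/4 + 64*2**(3/4)/121 + 32*2**(1/4)/13 + 36*3**(3/4)*log(3)/11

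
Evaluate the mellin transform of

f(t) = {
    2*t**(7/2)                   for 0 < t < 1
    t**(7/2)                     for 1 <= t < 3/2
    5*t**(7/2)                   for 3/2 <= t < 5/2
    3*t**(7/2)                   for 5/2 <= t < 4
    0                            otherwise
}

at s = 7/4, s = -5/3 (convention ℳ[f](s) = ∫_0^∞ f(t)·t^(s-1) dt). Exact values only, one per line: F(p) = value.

summing 4 kernel integrals split by 1, 3/2, 5/2 yields ℳ[f](s)
∫ 2*t**(7/2)·t^(s-1) over [0, 1)
the [1, 3/2) slice contributes ∫ t**(7/2)·t^(s-1) dt
segment 3/2 to 5/2 holds 5*t**(7/2); add its integral
the [5/2, 4) slice contributes ∫ 3*t**(7/2)·t^(s-1) dt

F(7/4) = -81*2**(3/4)*3**(1/4)/28 + 4/21 + 3125*2**(3/4)*5**(1/4)/168 + 4096*sqrt(2)/7
F(-5/3) = -18*2**(1/6)*3**(5/6)/11 + 6/11 + 15*2**(1/6)*5**(5/6)/11 + 144*2**(2/3)/11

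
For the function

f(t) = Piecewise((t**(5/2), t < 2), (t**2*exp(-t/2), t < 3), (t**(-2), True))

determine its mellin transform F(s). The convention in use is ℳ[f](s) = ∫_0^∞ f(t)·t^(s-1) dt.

(36*2**s*(s - 2)*(2*s + 5)*uppergamma(s + 2, 1) - 36*2**s*(s - 2)*(2*s + 5)*uppergamma(s + 2, 3/2) + 72*2**(s + 1/2)*(s - 2) - 3**s*(2*s + 5))/(9*(s - 2)*(2*s + 5))
  -5/2 < Re(s) < 2

undo the shared t-power: sqrt(t) on [0, 2); exp(-t/2) on [2, 3); t**(-4) on [3, ∞)
integrate the 3 segments split at 2, 3, then add the results
on [0, 2): add ∫ t**(5/2)·t^(s-1) dt
for t in [2, 3): the term is ∫ t**2*exp(-t/2)·t^(s-1)
∫ over [3, ∞) of t**(-2)·t^(s-1) joins the sum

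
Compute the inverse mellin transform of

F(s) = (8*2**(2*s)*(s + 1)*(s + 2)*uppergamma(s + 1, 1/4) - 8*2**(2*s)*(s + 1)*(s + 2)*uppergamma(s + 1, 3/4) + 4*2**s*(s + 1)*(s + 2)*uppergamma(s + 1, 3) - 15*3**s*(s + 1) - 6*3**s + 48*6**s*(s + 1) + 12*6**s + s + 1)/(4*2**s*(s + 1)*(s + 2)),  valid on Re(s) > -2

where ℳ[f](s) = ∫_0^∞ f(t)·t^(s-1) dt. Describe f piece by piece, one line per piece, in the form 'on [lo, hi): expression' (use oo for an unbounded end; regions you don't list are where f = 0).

invert the shared t-power to get t on [0, 1/2); exp(-t/2) on [1/2, 3/2); t + 1 on [3/2, 3); …
integrate the 4 segments split at 1/2, 3/2, 3, then add the results
[0, 1/2) adds the kernel integral of t**2
the [1/2, 3/2) slice contributes ∫ t*exp(-t/2)·t^(s-1) dt
on [3/2, 3): add ∫ t*(t + 1)·t^(s-1) dt
on [3, ∞): add ∫ t*exp(-t)·t^(s-1) dt

on [0, 1/2): t**2
on [1/2, 3/2): t*exp(-t/2)
on [3/2, 3): t*(t + 1)
on [3, oo): t*exp(-t)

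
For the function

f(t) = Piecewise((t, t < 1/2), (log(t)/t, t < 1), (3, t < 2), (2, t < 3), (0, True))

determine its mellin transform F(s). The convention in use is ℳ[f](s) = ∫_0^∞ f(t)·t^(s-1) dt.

(2*2**(2*s)*(s + 1)*(s**2 - 2*s + 1) - 2*2**s*s*(s + 1) - 6*2**s*(s + 1)*(s**2 - 2*s + 1) + 4*6**s*(s + 1)*(s**2 - 2*s + 1) + 4*s**2*(s + 1)*log(2) - 4*s*(s + 1)*log(2) + 4*s*(s + 1) + s*(s**2 - 2*s + 1))/(2*2**s*s*(s + 1)*(s**2 - 2*s + 1))
  Re(s) > -1

f breaks at 1/2, 1, 2 into 4 integrals to sum
∫ t·t^(s-1) over [0, 1/2)
over [1/2, 1), the kernel integral of log(t)/t enters the sum
segment [1, 2) carries 3; integrate it
between 2 and 3 the integrand is 2·t^(s-1)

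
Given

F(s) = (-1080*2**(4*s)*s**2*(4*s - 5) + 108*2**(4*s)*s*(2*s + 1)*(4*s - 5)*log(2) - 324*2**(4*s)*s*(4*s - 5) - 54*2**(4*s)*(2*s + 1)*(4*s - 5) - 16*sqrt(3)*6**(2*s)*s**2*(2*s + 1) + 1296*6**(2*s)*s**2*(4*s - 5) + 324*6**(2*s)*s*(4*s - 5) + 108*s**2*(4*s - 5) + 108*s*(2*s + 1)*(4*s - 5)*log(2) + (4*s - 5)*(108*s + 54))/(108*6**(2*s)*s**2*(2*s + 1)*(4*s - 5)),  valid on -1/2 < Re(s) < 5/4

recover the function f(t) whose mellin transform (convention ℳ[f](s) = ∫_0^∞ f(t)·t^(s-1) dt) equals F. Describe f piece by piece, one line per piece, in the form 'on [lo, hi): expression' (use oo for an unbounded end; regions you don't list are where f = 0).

on [0, 1/36): 3*sqrt(t)
on [1/36, 4/9): log(3*sqrt(t))
on [4/9, 1): 3*sqrt(t) + 3
on [1, oo): sqrt(3)/(27*t**(5/4))

back out the power substitution: 3*t on [0, 1/6); log(3*t) on [1/6, 2/3); 3*t + 3 on [2/3, 1); …
reversing the common scale on t: t on [0, 1/2); log(t) on [1/2, 2); t + 3 on [2, 3); …
decompose at 1/36, 4/9, 1; ℳ[f](s) sums the 4 pieces' integrals
the [0, 1/36) slice contributes ∫ 3*sqrt(t)·t^(s-1) dt
over [1/36, 4/9), the kernel integral of log(3*sqrt(t)) enters the sum
on [4/9, 1) integrate f = (3*sqrt(t) + 3) against the kernel
the [1, ∞) slice contributes ∫ sqrt(3)/(27*t**(5/4))·t^(s-1) dt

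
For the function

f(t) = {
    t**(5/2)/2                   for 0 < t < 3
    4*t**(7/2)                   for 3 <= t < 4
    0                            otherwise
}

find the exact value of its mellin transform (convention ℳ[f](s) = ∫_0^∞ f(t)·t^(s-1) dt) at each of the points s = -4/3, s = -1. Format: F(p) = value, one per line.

F(-4/3) = -1395*3**(1/6)/91 + 384*2**(1/3)/13
F(-1) = 256/5 - 67*sqrt(3)/5

summing 2 kernel integrals split by 3 yields ℳ[f](s)
for t in [0, 3): the term is ∫ t**(5/2)/2·t^(s-1)
∫ over [3, 4) of 4*t**(7/2)·t^(s-1) joins the sum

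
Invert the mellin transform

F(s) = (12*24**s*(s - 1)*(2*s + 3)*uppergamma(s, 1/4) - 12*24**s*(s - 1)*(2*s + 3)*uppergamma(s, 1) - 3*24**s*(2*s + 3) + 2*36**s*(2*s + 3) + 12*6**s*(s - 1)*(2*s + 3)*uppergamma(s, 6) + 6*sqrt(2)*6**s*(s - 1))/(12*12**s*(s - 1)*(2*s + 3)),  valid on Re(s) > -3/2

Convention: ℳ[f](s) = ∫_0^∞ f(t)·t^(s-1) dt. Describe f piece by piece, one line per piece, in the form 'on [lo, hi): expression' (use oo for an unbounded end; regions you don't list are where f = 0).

split f at 1/2, 2, 3: ℳ[f](s) collects 4 kernel integrals
on [0, 1/2): add ∫ t**(3/2)·t^(s-1) dt
segment 1/2 to 2 holds exp(-t/2); add its integral
[2, 3) adds the kernel integral of 1/(2*t)
on [3, ∞) integrate f = exp(-2*t) against the kernel

on [0, 1/2): t**(3/2)
on [1/2, 2): exp(-t/2)
on [2, 3): 1/(2*t)
on [3, oo): exp(-2*t)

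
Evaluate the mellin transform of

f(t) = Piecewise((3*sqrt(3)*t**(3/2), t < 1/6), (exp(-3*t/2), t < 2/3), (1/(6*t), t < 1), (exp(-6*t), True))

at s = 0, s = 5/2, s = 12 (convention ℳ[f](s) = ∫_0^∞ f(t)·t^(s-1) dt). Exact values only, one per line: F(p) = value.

F(0) = Ei(-1) - Ei(-6) + 1/12 + sqrt(2)/6 - Ei(-1/4)
F(5/2) = -10*sqrt(6)*exp(-1)/27 - sqrt(6)*sqrt(pi)*erfc(1)/9 - 2*sqrt(6)/81 + sqrt(6)*sqrt(pi)*erfc(sqrt(6))/288 + 5*exp(-6)/24 + sqrt(3)/1728 + 1/9 + sqrt(6)*sqrt(pi)*erfc(1/2)/9 + 7*sqrt(6)*exp(-1/4)/54
F(12) = -444436938752*exp(-1)/531441 + sqrt(2)/117546246144 + 175099/11691702 + 760997*exp(-6)/104976 + 214975636319885*exp(-1/4)/544195584

remove the common scale on t first: t**(3/2) on [0, 1/2); exp(-t/2) on [1/2, 2); 1/(2*t) on [2, 3); …
slice at 1/6, 2/3, 1, transform all 4 pieces, and sum them
between 0 and 1/6 the integrand is 3*sqrt(3)*t**(3/2)·t^(s-1)
on [1/6, 2/3): add ∫ exp(-3*t/2)·t^(s-1) dt
the [2/3, 1) slice contributes ∫ 1/(6*t)·t^(s-1) dt
on [1, ∞) integrate f = exp(-6*t) against the kernel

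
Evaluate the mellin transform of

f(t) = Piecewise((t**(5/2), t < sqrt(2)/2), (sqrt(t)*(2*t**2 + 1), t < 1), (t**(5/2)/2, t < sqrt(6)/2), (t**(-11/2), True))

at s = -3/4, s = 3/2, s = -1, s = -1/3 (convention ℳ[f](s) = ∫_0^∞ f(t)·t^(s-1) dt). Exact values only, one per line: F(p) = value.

remove the shared t-power first: t**2 on [0, sqrt(2)/2); 2*t**2 + 1 on [sqrt(2)/2, 1); t**2/2 on [1, sqrt(6)/2); …
peel off the power substitution: t on [0, 1/2); 2*t + 1 on [1/2, 1); t/2 on [1, 3/2); …
summing 4 kernel integrals split by sqrt(2)/2, 1, sqrt(6)/2 yields ℳ[f](s)
[0, sqrt(2)/2) adds the kernel integral of t**(5/2)
segment [sqrt(2)/2, 1) carries sqrt(t)*(2*t**2 + 1); integrate it
segment [1, sqrt(6)/2) carries t**(5/2)/2; integrate it
over [sqrt(6)/2, ∞), the kernel integral of t**(-11/2) enters the sum

F(-3/4) = 2**(1/8)*(-22275*2**(7/8) + 2249*3**(7/8) + 52650)/14175
F(3/2) = 275/288
F(-1) = 2**(1/4)*(-1053*2**(3/4) + 383*3**(3/4) + 3510)/2106
F(-1/3) = 2**(11/12)*(-51030 + 3251*3**(1/12) + 54810*2**(1/12))/16380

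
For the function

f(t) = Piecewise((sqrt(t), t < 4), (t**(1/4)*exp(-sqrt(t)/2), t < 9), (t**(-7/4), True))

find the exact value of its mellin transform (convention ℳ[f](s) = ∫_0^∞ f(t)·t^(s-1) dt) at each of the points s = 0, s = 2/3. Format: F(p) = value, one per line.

remove the power substitution first: t on [0, 2); sqrt(t)*exp(-t/2) on [2, 3); t**(-7/2) on [3, ∞)
peel off the shared t-power: sqrt(t) on [0, 2); exp(-t/2) on [2, 3); t**(-4) on [3, ∞)
f breaks at 4, 9 into 3 integrals to sum
the [0, 4) slice contributes ∫ sqrt(t)·t^(s-1) dt
[4, 9) adds the kernel integral of t**(1/4)*exp(-sqrt(t)/2)
piece [9, ∞): integrate t**(-7/4) against the kernel

F(0) = -2*sqrt(2)*sqrt(pi)*erfc(sqrt(6)/2) + 4*sqrt(3)/567 + 2*sqrt(2)*sqrt(pi)*erfc(1) + 4
F(2/3) = -4*2**(5/6)*uppergamma(11/6, 3/2) + 4*3**(5/6)/117 + 24*2**(1/3)/7 + 4*2**(5/6)*uppergamma(11/6, 1)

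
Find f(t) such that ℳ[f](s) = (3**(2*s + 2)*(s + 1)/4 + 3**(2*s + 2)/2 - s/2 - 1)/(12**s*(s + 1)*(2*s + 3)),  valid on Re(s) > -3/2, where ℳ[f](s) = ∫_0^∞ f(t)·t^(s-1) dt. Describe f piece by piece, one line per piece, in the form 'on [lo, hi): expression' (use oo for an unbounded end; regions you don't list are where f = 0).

the common scale on t comes off first: t**(3/2) on [0, 1/4); t*(2 - sqrt(t)) on [1/4, 9/4)
back out the power substitution: t**3 on [0, 1/2); t**2*(2 - t) on [1/2, 3/2)
back out the shared t-power: t on [0, 1/2); 2 - t on [1/2, 3/2)
linearity at 1/12 turns ℳ[f](s) into 2 summed integrals
for t in [0, 1/12): the term is ∫ 3*sqrt(3)*t**(3/2)·t^(s-1)
piece [1/12, 3/4): integrate 3*t*(-sqrt(3)*sqrt(t) + 2) against the kernel

on [0, 1/12): 3*sqrt(3)*t**(3/2)
on [1/12, 3/4): 3*t*(-sqrt(3)*sqrt(t) + 2)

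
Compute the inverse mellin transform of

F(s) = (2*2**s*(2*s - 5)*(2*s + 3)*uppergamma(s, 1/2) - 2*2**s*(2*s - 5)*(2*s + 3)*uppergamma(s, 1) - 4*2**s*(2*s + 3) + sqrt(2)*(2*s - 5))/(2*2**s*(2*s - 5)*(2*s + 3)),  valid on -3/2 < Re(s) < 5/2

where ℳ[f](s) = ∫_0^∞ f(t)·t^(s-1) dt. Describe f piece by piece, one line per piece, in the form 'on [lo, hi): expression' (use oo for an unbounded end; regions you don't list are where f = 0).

on [0, 1/2): t**(3/2)
on [1/2, 1): exp(-t)
on [1, oo): t**(-5/2)

slice at 1/2, 1, transform all 3 pieces, and sum them
on [0, 1/2): add ∫ t**(3/2)·t^(s-1) dt
the [1/2, 1) slice contributes ∫ exp(-t)·t^(s-1) dt
∫ t**(-5/2)·t^(s-1) over [1, ∞)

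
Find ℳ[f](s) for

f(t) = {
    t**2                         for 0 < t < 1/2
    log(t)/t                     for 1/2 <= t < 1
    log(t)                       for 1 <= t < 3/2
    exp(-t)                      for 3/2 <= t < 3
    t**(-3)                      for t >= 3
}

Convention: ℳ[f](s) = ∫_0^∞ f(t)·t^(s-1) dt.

the 5 pieces separated at 1/2, 1, 3/2, 3 each add one integral
on [0, 1/2) integrate f = t**2 against the kernel
between 1/2 and 1 the integrand is log(t)/t·t^(s-1)
piece [1, 3/2): integrate log(t) against the kernel
piece [3/2, 3): integrate exp(-t) against the kernel
on [3, ∞): add ∫ t**(-3)·t^(s-1) dt

(108*2**s*s**2*(s - 3)*(s + 2)*(s**2 - 2*s + 1)*uppergamma(s, 3/2) - 108*2**s*s**2*(s - 3)*(s + 2)*(s**2 - 2*s + 1)*uppergamma(s, 3) - 108*2**s*s**2*(s - 3)*(s + 2) + 108*2**s*(s - 3)*(s + 2)*(s**2 - 2*s + 1) - 108*3**s*s*(s - 3)*(s + 2)*(s**2 - 2*s + 1)*log(2) + 108*3**s*s*(s - 3)*(s + 2)*(s**2 - 2*s + 1)*log(3) - 108*3**s*(s - 3)*(s + 2)*(s**2 - 2*s + 1) - 4*6**s*s**2*(s + 2)*(s**2 - 2*s + 1) + 216*s**3*(s - 3)*(s + 2)*log(2) - 216*s**2*(s - 3)*(s + 2)*log(2) + 216*s**2*(s - 3)*(s + 2) + 27*s**2*(s - 3)*(s**2 - 2*s + 1))/(108*2**s*s**2*(s - 3)*(s + 2)*(s**2 - 2*s + 1))
  -2 < Re(s) < 3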